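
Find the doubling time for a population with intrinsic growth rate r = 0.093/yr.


td = ln(2) / 0.093 = 0.693147 / 0.093 = 7.45319 ≈ 7.5 years

7.5 years


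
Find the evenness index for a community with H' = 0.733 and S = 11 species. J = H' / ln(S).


ln(11) = 2.39790
J = H' / ln(S) = 0.733 / 2.39790 = 0.305684 ≈ 0.3057

0.3057


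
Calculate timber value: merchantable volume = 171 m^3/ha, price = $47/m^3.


Value = 171 * 47 = $8037/ha

$8037/ha


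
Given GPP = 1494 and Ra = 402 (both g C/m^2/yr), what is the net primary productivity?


NPP = GPP - Ra = 1494 - 402 = 1092 g C/m^2/yr

1092 g C/m^2/yr


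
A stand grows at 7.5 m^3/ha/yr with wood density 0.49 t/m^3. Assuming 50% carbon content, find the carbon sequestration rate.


C = 7.5 * 0.49 * 0.5 = 1.8375 ≈ 1.84 t C/ha/yr

1.84 t C/ha/yr


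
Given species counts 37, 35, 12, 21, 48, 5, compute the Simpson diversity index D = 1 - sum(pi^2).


Total N = 37 + 35 + 12 + 21 + 48 + 5 = 158
Per-species terms:
  p = 37/158 = 0.234177; p^2 = 0.234177^2 = 0.054839
  p = 35/158 = 0.221519; p^2 = 0.221519^2 = 0.049071
  p = 12/158 = 0.075949; p^2 = 0.075949^2 = 0.005768
  p = 21/158 = 0.132911; p^2 = 0.132911^2 = 0.017665
  p = 48/158 = 0.303797; p^2 = 0.303797^2 = 0.092293
  p = 5/158 = 0.031646; p^2 = 0.031646^2 = 0.001001
sum(p^2) = 0.054839 + 0.049071 + 0.005768 + 0.017665 + 0.092293 + 0.001001 = 0.220637
D = 1 - 0.220637 = 0.779363 ≈ 0.7794

0.7794


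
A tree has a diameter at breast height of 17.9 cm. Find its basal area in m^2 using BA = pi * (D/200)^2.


D/200 = 17.9/200 = 0.0895 m
(D/200)^2 = 0.0895^2 = 0.00801025
BA = 3.141593 * 0.00801025 = 0.0251649 ≈ 0.0252 m^2

0.0252 m^2


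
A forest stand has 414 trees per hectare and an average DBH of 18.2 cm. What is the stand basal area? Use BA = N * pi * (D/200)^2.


(D/200)^2 = (18.2/200)^2 = 0.091^2 = 0.008281
Individual BA = 3.141593 * 0.008281 = 0.0260155 m^2
Stand BA = 414 * 0.0260155 = 10.7704 ≈ 10.77 m^2/ha

10.77 m^2/ha


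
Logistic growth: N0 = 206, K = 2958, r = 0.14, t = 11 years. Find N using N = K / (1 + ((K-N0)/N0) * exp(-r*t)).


(K - N0)/N0 = (2958 - 206)/206 = 2752/206 = 13.3592
r*t = 0.14 * 11 = 1.54; exp(-1.54) = 0.214381
13.3592 * 0.214381 = 2.86396
1 + 2.86396 = 3.86396
N = 2958 / 3.86396 = 765.536 ≈ 766

766


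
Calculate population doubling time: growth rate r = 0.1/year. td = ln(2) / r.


td = ln(2) / 0.1 = 0.693147 / 0.1 = 6.93147 ≈ 6.9 years

6.9 years


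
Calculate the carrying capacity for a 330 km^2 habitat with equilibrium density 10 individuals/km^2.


K = 10 * 330 = 3300 individuals

3300 individuals


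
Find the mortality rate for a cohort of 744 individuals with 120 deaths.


Mortality rate = 120 / 744 = 0.161290 ≈ 0.1613

0.1613


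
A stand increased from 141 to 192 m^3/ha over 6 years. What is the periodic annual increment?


PAI = (V2 - V1) / period = (192 - 141) / 6 = 51 / 6 = 8.50 m^3/ha/yr

8.50 m^3/ha/yr


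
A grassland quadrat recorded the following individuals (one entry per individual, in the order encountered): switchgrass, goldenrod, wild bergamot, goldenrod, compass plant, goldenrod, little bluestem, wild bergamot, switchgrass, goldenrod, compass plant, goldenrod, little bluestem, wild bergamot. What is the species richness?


Total individuals logged = 14
Distinct species (count of individuals): switchgrass (2), goldenrod (5), wild bergamot (3), compass plant (2), little bluestem (2)
Species richness = number of distinct species = 5

5


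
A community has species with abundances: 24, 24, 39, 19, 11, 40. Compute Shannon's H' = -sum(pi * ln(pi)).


Total N = 24 + 24 + 39 + 19 + 11 + 40 = 157
Per-species terms:
  p = 24/157 = 0.152866; ln(p) = -1.878194; p*ln(p) = 0.152866 * (-1.878194) = -0.287112
  p = 24/157 = 0.152866; ln(p) = -1.878194; p*ln(p) = 0.152866 * (-1.878194) = -0.287112
  p = 39/157 = 0.248408; ln(p) = -1.392683; p*ln(p) = 0.248408 * (-1.392683) = -0.345954
  p = 19/157 = 0.121019; ln(p) = -2.111808; p*ln(p) = 0.121019 * (-2.111808) = -0.255569
  p = 11/157 = 0.070064; ln(p) = -2.658346; p*ln(p) = 0.070064 * (-2.658346) = -0.186254
  p = 40/157 = 0.254777; ln(p) = -1.367367; p*ln(p) = 0.254777 * (-1.367367) = -0.348374
sum(p*ln(p)) = (-0.287112) + (-0.287112) + (-0.345954) + (-0.255569) + (-0.186254) + (-0.348374) = -1.710375
H' = -(-1.710375) = 1.710375 ≈ 1.7104

1.7104


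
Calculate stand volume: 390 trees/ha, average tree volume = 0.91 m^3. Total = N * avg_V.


V_stand = 390 * 0.91 = 354.9 m^3/ha

354.9 m^3/ha


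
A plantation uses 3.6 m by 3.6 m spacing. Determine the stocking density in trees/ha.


N = 10000 / 3.6^2 = 10000 / 12.96 = 771.605 ≈ 772 trees/ha

772 trees/ha


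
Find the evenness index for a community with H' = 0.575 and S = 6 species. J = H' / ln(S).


ln(6) = 1.79176
J = H' / ln(S) = 0.575 / 1.79176 = 0.320914 ≈ 0.3209

0.3209


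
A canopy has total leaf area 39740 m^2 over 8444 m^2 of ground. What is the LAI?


LAI = 39740 / 8444 = 4.7063 ≈ 4.71

4.71


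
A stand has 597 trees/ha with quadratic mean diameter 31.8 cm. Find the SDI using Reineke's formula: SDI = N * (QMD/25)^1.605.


QMD/25 = 31.8/25 = 1.272
(1.272)^1.605 = exp(1.605 * ln(1.272)) = exp(1.605 * 0.240590) = exp(0.386147) = 1.47130
SDI = 597 * 1.47130 = 878.366 ≈ 878

878


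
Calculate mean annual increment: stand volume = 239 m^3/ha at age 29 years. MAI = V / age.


MAI = 239 / 29 = 8.2414 ≈ 8.24 m^3/ha/yr

8.24 m^3/ha/yr


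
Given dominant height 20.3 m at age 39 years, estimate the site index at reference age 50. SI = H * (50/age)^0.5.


50/39 = 1.28205
(1.28205)^0.5 = 1.13228
SI = 20.3 * 1.13228 = 22.9853 ≈ 23.0 m

23.0 m


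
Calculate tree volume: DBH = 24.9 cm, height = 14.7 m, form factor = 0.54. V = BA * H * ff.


(D/200)^2 = (24.9/200)^2 = 0.1245^2 = 0.01550025
BA = 3.141593 * 0.01550025 = 0.0486955 m^2
V = 0.0486955 * 14.7 * 0.54 = 0.386545 ≈ 0.387 m^3

0.387 m^3


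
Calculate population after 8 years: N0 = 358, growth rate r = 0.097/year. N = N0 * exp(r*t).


r*t = 0.097 * 8 = 0.776
exp(0.776) = 2.17276
N = 358 * 2.17276 = 777.848 ≈ 778

778


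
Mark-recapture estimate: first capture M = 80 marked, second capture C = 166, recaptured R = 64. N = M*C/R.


N = M * C / R = 80 * 166 / 64 = 13280 / 64 = 207.50 ≈ 208

208 individuals


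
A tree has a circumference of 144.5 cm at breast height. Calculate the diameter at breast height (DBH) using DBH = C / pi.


DBH = C / pi = 144.5 / 3.141593 = 45.9958 ≈ 46.00 cm

46.00 cm


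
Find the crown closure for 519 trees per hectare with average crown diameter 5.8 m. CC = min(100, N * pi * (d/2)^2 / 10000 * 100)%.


(d/2)^2 = (5.8/2)^2 = 2.9^2 = 8.41
Crown area = 3.141593 * 8.41 = 26.4208 m^2
N * area / 10000 * 100 = 519 * 26.4208 / 10000 * 100 = 137.124
CC = min(100, 137.124) = 100%

100%


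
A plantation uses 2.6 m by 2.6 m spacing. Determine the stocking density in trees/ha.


N = 10000 / 2.6^2 = 10000 / 6.76 = 1479.29 ≈ 1479 trees/ha

1479 trees/ha


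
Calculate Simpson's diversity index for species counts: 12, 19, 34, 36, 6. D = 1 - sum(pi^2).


Total N = 12 + 19 + 34 + 36 + 6 = 107
Per-species terms:
  p = 12/107 = 0.112150; p^2 = 0.112150^2 = 0.012578
  p = 19/107 = 0.177570; p^2 = 0.177570^2 = 0.031531
  p = 34/107 = 0.317757; p^2 = 0.317757^2 = 0.100970
  p = 36/107 = 0.336449; p^2 = 0.336449^2 = 0.113198
  p = 6/107 = 0.056075; p^2 = 0.056075^2 = 0.003144
sum(p^2) = 0.012578 + 0.031531 + 0.100970 + 0.113198 + 0.003144 = 0.261421
D = 1 - 0.261421 = 0.738579 ≈ 0.7386

0.7386


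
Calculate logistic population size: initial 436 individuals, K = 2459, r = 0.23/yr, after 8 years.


(K - N0)/N0 = (2459 - 436)/436 = 2023/436 = 4.63991
r*t = 0.23 * 8 = 1.84; exp(-1.84) = 0.158817
4.63991 * 0.158817 = 0.736897
1 + 0.736897 = 1.73690
N = 2459 / 1.73690 = 1415.74 ≈ 1416

1416


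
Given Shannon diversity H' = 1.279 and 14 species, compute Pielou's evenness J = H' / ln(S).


ln(14) = 2.63906
J = H' / ln(S) = 1.279 / 2.63906 = 0.484642 ≈ 0.4846

0.4846


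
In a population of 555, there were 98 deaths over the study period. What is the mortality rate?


Mortality rate = 98 / 555 = 0.176577 ≈ 0.1766

0.1766


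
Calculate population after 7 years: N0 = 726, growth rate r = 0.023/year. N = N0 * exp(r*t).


r*t = 0.023 * 7 = 0.161
exp(0.161) = 1.17468
N = 726 * 1.17468 = 852.818 ≈ 853

853


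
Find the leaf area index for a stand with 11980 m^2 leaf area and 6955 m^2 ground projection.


LAI = 11980 / 6955 = 1.7225 ≈ 1.72

1.72


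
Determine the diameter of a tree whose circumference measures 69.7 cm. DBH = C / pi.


DBH = C / pi = 69.7 / 3.141593 = 22.1862 ≈ 22.19 cm

22.19 cm


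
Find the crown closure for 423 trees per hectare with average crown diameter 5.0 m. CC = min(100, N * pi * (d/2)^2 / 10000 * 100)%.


(d/2)^2 = (5.0/2)^2 = 2.5^2 = 6.25
Crown area = 3.141593 * 6.25 = 19.6350 m^2
N * area / 10000 * 100 = 423 * 19.6350 / 10000 * 100 = 83.0561
CC = min(100, 83.0561) = 83.0561 ≈ 83.1%

83.1%


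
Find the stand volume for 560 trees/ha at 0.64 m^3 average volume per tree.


V_stand = 560 * 0.64 = 358.4 m^3/ha

358.4 m^3/ha


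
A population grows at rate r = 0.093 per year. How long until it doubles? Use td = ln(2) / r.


td = ln(2) / 0.093 = 0.693147 / 0.093 = 7.45319 ≈ 7.5 years

7.5 years


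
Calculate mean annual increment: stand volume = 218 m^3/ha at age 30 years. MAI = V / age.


MAI = 218 / 30 = 7.2667 ≈ 7.27 m^3/ha/yr

7.27 m^3/ha/yr


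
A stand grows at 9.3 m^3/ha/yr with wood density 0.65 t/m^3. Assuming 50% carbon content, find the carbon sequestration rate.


C = 9.3 * 0.65 * 0.5 = 3.0225 ≈ 3.02 t C/ha/yr

3.02 t C/ha/yr


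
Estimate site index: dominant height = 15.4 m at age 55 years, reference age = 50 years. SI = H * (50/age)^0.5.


50/55 = 0.909091
(0.909091)^0.5 = 0.953463
SI = 15.4 * 0.953463 = 14.6833 ≈ 14.7 m

14.7 m


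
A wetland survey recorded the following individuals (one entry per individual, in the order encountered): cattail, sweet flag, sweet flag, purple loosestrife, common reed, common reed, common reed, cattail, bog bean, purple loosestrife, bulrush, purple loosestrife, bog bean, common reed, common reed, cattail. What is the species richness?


Total individuals logged = 16
Distinct species (count of individuals): cattail (3), sweet flag (2), purple loosestrife (3), common reed (5), bog bean (2), bulrush (1)
Species richness = number of distinct species = 6

6


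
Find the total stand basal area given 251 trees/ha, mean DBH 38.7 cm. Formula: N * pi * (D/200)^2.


(D/200)^2 = (38.7/200)^2 = 0.1935^2 = 0.03744225
Individual BA = 3.141593 * 0.03744225 = 0.117628 m^2
Stand BA = 251 * 0.117628 = 29.5246 ≈ 29.52 m^2/ha

29.52 m^2/ha


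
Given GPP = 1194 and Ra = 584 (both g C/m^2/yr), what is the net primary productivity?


NPP = GPP - Ra = 1194 - 584 = 610 g C/m^2/yr

610 g C/m^2/yr


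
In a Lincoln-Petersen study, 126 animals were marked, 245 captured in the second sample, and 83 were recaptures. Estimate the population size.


N = M * C / R = 126 * 245 / 83 = 30870 / 83 = 371.93 ≈ 372

372 individuals


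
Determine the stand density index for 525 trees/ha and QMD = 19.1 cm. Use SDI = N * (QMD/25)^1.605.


QMD/25 = 19.1/25 = 0.764
(0.764)^1.605 = exp(1.605 * ln(0.764)) = exp(1.605 * (-0.269187)) = exp(-0.432045) = 0.649180
SDI = 525 * 0.649180 = 340.820 ≈ 341

341


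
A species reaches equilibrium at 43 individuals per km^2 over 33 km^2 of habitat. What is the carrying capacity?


K = 43 * 33 = 1419 individuals

1419 individuals


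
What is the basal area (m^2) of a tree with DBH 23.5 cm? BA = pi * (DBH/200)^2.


D/200 = 23.5/200 = 0.1175 m
(D/200)^2 = 0.1175^2 = 0.01380625
BA = 3.141593 * 0.01380625 = 0.0433736 ≈ 0.0434 m^2

0.0434 m^2


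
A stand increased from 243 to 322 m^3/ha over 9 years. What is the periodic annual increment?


PAI = (V2 - V1) / period = (322 - 243) / 9 = 79 / 9 = 8.7778 ≈ 8.78 m^3/ha/yr

8.78 m^3/ha/yr


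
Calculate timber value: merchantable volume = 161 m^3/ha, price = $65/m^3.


Value = 161 * 65 = $10465/ha

$10465/ha


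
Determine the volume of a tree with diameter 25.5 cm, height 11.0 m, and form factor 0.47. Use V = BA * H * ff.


(D/200)^2 = (25.5/200)^2 = 0.1275^2 = 0.01625625
BA = 3.141593 * 0.01625625 = 0.0510705 m^2
V = 0.0510705 * 11.0 * 0.47 = 0.264034 ≈ 0.264 m^3

0.264 m^3


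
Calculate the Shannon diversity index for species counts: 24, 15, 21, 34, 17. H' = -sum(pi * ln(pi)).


Total N = 24 + 15 + 21 + 34 + 17 = 111
Per-species terms:
  p = 24/111 = 0.216216; ln(p) = -1.531477; p*ln(p) = 0.216216 * (-1.531477) = -0.331130
  p = 15/111 = 0.135135; ln(p) = -2.001481; p*ln(p) = 0.135135 * (-2.001481) = -0.270470
  p = 21/111 = 0.189189; ln(p) = -1.665009; p*ln(p) = 0.189189 * (-1.665009) = -0.315001
  p = 34/111 = 0.306306; ln(p) = -1.183171; p*ln(p) = 0.306306 * (-1.183171) = -0.362412
  p = 17/111 = 0.153153; ln(p) = -1.876318; p*ln(p) = 0.153153 * (-1.876318) = -0.287364
sum(p*ln(p)) = (-0.331130) + (-0.270470) + (-0.315001) + (-0.362412) + (-0.287364) = -1.566377
H' = -(-1.566377) = 1.566377 ≈ 1.5664

1.5664


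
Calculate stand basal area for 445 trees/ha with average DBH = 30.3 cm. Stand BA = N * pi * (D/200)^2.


(D/200)^2 = (30.3/200)^2 = 0.1515^2 = 0.02295225
Individual BA = 3.141593 * 0.02295225 = 0.0721066 m^2
Stand BA = 445 * 0.0721066 = 32.0874 ≈ 32.09 m^2/ha

32.09 m^2/ha


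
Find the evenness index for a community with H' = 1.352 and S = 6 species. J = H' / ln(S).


ln(6) = 1.79176
J = H' / ln(S) = 1.352 / 1.79176 = 0.754565 ≈ 0.7546

0.7546


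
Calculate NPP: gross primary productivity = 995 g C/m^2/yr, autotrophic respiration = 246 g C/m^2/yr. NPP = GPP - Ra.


NPP = GPP - Ra = 995 - 246 = 749 g C/m^2/yr

749 g C/m^2/yr


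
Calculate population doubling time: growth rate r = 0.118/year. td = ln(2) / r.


td = ln(2) / 0.118 = 0.693147 / 0.118 = 5.87413 ≈ 5.9 years

5.9 years


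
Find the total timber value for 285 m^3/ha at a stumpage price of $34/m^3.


Value = 285 * 34 = $9690/ha

$9690/ha


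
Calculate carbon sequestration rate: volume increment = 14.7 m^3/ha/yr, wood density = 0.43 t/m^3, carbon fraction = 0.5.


C = 14.7 * 0.43 * 0.5 = 3.1605 ≈ 3.16 t C/ha/yr

3.16 t C/ha/yr


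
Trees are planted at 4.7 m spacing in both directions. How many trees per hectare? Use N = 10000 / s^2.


N = 10000 / 4.7^2 = 10000 / 22.09 = 452.694 ≈ 453 trees/ha

453 trees/ha


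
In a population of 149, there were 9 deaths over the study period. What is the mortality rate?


Mortality rate = 9 / 149 = 0.060403 ≈ 0.0604

0.0604


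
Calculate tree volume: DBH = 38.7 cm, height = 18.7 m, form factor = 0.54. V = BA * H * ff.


(D/200)^2 = (38.7/200)^2 = 0.1935^2 = 0.03744225
BA = 3.141593 * 0.03744225 = 0.117628 m^2
V = 0.117628 * 18.7 * 0.54 = 1.18781 ≈ 1.188 m^3

1.188 m^3


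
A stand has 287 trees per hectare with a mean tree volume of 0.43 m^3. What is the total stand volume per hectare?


V_stand = 287 * 0.43 = 123.41 ≈ 123.4 m^3/ha

123.4 m^3/ha


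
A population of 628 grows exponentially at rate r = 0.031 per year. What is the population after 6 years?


r*t = 0.031 * 6 = 0.186
exp(0.186) = 1.20442
N = 628 * 1.20442 = 756.376 ≈ 756

756


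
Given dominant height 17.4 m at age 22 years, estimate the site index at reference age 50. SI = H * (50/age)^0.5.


50/22 = 2.27273
(2.27273)^0.5 = 1.50756
SI = 17.4 * 1.50756 = 26.2315 ≈ 26.2 m

26.2 m


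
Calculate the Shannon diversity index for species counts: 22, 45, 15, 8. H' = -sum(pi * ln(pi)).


Total N = 22 + 45 + 15 + 8 = 90
Per-species terms:
  p = 22/90 = 0.244444; ln(p) = -1.408769; p*ln(p) = 0.244444 * (-1.408769) = -0.344365
  p = 45/90 = 0.500000; ln(p) = -0.693147; p*ln(p) = 0.500000 * (-0.693147) = -0.346574
  p = 15/90 = 0.166667; ln(p) = -1.791757; p*ln(p) = 0.166667 * (-1.791757) = -0.298627
  p = 8/90 = 0.088889; ln(p) = -2.420367; p*ln(p) = 0.088889 * (-2.420367) = -0.215144
sum(p*ln(p)) = (-0.344365) + (-0.346574) + (-0.298627) + (-0.215144) = -1.204710
H' = -(-1.204710) = 1.204710 ≈ 1.2047

1.2047


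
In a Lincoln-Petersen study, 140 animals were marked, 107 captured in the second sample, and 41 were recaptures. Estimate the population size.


N = M * C / R = 140 * 107 / 41 = 14980 / 41 = 365.37 ≈ 365

365 individuals


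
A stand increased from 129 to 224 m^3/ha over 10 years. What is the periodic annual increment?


PAI = (V2 - V1) / period = (224 - 129) / 10 = 95 / 10 = 9.50 m^3/ha/yr

9.50 m^3/ha/yr


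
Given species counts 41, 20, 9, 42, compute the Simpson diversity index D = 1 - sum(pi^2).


Total N = 41 + 20 + 9 + 42 = 112
Per-species terms:
  p = 41/112 = 0.366071; p^2 = 0.366071^2 = 0.134008
  p = 20/112 = 0.178571; p^2 = 0.178571^2 = 0.031888
  p = 9/112 = 0.080357; p^2 = 0.080357^2 = 0.006457
  p = 42/112 = 0.375000; p^2 = 0.375000^2 = 0.140625
sum(p^2) = 0.134008 + 0.031888 + 0.006457 + 0.140625 = 0.312978
D = 1 - 0.312978 = 0.687022 ≈ 0.6870

0.6870


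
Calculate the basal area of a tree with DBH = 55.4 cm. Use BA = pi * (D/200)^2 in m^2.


D/200 = 55.4/200 = 0.277 m
(D/200)^2 = 0.277^2 = 0.076729
BA = 3.141593 * 0.076729 = 0.241051 ≈ 0.2411 m^2

0.2411 m^2


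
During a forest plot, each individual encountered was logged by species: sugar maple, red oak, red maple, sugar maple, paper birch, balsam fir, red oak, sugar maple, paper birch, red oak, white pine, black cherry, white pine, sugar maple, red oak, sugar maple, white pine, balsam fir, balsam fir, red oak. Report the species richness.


Total individuals logged = 20
Distinct species (count of individuals): sugar maple (5), red oak (5), red maple (1), paper birch (2), balsam fir (3), white pine (3), black cherry (1)
Species richness = number of distinct species = 7

7


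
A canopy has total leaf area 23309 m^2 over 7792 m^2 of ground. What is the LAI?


LAI = 23309 / 7792 = 2.9914 ≈ 2.99

2.99


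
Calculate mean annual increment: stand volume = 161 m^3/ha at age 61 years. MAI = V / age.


MAI = 161 / 61 = 2.6393 ≈ 2.64 m^3/ha/yr

2.64 m^3/ha/yr


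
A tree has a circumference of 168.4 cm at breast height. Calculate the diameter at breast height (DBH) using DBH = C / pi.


DBH = C / pi = 168.4 / 3.141593 = 53.6034 ≈ 53.60 cm

53.60 cm


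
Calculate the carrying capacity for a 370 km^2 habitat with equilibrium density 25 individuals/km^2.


K = 25 * 370 = 9250 individuals

9250 individuals


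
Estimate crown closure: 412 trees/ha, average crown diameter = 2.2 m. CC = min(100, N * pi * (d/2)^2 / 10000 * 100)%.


(d/2)^2 = (2.2/2)^2 = 1.1^2 = 1.21
Crown area = 3.141593 * 1.21 = 3.80133 m^2
N * area / 10000 * 100 = 412 * 3.80133 / 10000 * 100 = 15.6615
CC = min(100, 15.6615) = 15.6615 ≈ 15.7%

15.7%


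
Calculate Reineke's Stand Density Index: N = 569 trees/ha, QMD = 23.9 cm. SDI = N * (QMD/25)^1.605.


QMD/25 = 23.9/25 = 0.956
(0.956)^1.605 = exp(1.605 * ln(0.956)) = exp(1.605 * (-0.0449974)) = exp(-0.0722208) = 0.930325
SDI = 569 * 0.930325 = 529.355 ≈ 529

529


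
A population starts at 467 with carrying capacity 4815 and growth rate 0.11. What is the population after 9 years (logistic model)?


(K - N0)/N0 = (4815 - 467)/467 = 4348/467 = 9.31049
r*t = 0.11 * 9 = 0.99; exp(-0.99) = 0.371577
9.31049 * 0.371577 = 3.45956
1 + 3.45956 = 4.45956
N = 4815 / 4.45956 = 1079.70 ≈ 1080

1080


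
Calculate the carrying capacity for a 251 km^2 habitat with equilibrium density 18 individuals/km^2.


K = 18 * 251 = 4518 individuals

4518 individuals


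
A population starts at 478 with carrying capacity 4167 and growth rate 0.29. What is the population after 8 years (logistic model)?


(K - N0)/N0 = (4167 - 478)/478 = 3689/478 = 7.71757
r*t = 0.29 * 8 = 2.32; exp(-2.32) = 0.0982736
7.71757 * 0.0982736 = 0.758433
1 + 0.758433 = 1.75843
N = 4167 / 1.75843 = 2369.73 ≈ 2370

2370


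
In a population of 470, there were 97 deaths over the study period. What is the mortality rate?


Mortality rate = 97 / 470 = 0.206383 ≈ 0.2064

0.2064


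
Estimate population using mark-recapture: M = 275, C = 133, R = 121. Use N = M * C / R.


N = M * C / R = 275 * 133 / 121 = 36575 / 121 = 302.27 ≈ 302

302 individuals


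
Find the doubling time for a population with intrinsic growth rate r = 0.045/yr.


td = ln(2) / 0.045 = 0.693147 / 0.045 = 15.4033 ≈ 15.4 years

15.4 years


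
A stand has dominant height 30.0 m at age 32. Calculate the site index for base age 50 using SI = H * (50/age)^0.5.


50/32 = 1.56250
(1.56250)^0.5 = 1.25000
SI = 30.0 * 1.25000 = 37.5000 ≈ 37.5 m

37.5 m


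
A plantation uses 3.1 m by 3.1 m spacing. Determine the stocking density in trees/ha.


N = 10000 / 3.1^2 = 10000 / 9.61 = 1040.58 ≈ 1041 trees/ha

1041 trees/ha


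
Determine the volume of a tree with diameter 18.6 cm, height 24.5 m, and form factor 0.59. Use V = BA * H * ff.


(D/200)^2 = (18.6/200)^2 = 0.093^2 = 0.008649
BA = 3.141593 * 0.008649 = 0.0271716 m^2
V = 0.0271716 * 24.5 * 0.59 = 0.392765 ≈ 0.393 m^3

0.393 m^3


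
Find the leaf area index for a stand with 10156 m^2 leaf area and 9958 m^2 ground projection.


LAI = 10156 / 9958 = 1.0199 ≈ 1.02

1.02


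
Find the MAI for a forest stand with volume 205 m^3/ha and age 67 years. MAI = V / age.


MAI = 205 / 67 = 3.0597 ≈ 3.06 m^3/ha/yr

3.06 m^3/ha/yr


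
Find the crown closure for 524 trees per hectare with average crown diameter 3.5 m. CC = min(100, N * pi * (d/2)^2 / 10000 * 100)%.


(d/2)^2 = (3.5/2)^2 = 1.75^2 = 3.0625
Crown area = 3.141593 * 3.0625 = 9.62113 m^2
N * area / 10000 * 100 = 524 * 9.62113 / 10000 * 100 = 50.4147
CC = min(100, 50.4147) = 50.4147 ≈ 50.4%

50.4%


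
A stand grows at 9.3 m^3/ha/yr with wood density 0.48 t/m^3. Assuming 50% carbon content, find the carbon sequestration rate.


C = 9.3 * 0.48 * 0.5 = 2.232 ≈ 2.23 t C/ha/yr

2.23 t C/ha/yr


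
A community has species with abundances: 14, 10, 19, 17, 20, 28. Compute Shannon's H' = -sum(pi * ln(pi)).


Total N = 14 + 10 + 19 + 17 + 20 + 28 = 108
Per-species terms:
  p = 14/108 = 0.129630; ln(p) = -2.043071; p*ln(p) = 0.129630 * (-2.043071) = -0.264843
  p = 10/108 = 0.092593; ln(p) = -2.379542; p*ln(p) = 0.092593 * (-2.379542) = -0.220329
  p = 19/108 = 0.175926; ln(p) = -1.737692; p*ln(p) = 0.175926 * (-1.737692) = -0.305705
  p = 17/108 = 0.157407; ln(p) = -1.848920; p*ln(p) = 0.157407 * (-1.848920) = -0.291033
  p = 20/108 = 0.185185; ln(p) = -1.686400; p*ln(p) = 0.185185 * (-1.686400) = -0.312296
  p = 28/108 = 0.259259; ln(p) = -1.349928; p*ln(p) = 0.259259 * (-1.349928) = -0.349981
sum(p*ln(p)) = (-0.264843) + (-0.220329) + (-0.305705) + (-0.291033) + (-0.312296) + (-0.349981) = -1.744187
H' = -(-1.744187) = 1.744187 ≈ 1.7442

1.7442


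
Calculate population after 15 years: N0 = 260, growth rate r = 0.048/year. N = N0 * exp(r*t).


r*t = 0.048 * 15 = 0.72
exp(0.72) = 2.05443
N = 260 * 2.05443 = 534.152 ≈ 534

534


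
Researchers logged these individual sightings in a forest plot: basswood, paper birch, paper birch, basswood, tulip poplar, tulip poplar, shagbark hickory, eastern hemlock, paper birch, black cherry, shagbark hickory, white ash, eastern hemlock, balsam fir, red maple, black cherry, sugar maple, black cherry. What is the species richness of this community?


Total individuals logged = 18
Distinct species (count of individuals): basswood (2), paper birch (3), tulip poplar (2), shagbark hickory (2), eastern hemlock (2), black cherry (3), white ash (1), balsam fir (1), red maple (1), sugar maple (1)
Species richness = number of distinct species = 10

10


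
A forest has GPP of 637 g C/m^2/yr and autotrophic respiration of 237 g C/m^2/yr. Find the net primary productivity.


NPP = GPP - Ra = 637 - 237 = 400 g C/m^2/yr

400 g C/m^2/yr


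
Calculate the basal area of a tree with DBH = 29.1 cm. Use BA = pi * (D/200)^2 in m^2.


D/200 = 29.1/200 = 0.1455 m
(D/200)^2 = 0.1455^2 = 0.02117025
BA = 3.141593 * 0.02117025 = 0.0665083 ≈ 0.0665 m^2

0.0665 m^2


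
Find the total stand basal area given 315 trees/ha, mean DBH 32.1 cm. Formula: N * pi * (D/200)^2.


(D/200)^2 = (32.1/200)^2 = 0.1605^2 = 0.02576025
Individual BA = 3.141593 * 0.02576025 = 0.0809282 m^2
Stand BA = 315 * 0.0809282 = 25.4924 ≈ 25.49 m^2/ha

25.49 m^2/ha


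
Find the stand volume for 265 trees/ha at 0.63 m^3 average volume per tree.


V_stand = 265 * 0.63 = 166.95 ≈ 167.0 m^3/ha

167.0 m^3/ha


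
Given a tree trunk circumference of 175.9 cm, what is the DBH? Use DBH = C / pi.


DBH = C / pi = 175.9 / 3.141593 = 55.9907 ≈ 55.99 cm

55.99 cm


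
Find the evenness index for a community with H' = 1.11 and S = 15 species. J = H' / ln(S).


ln(15) = 2.70805
J = H' / ln(S) = 1.11 / 2.70805 = 0.409889 ≈ 0.4099

0.4099


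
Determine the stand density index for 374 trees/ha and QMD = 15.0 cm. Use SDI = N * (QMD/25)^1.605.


QMD/25 = 15.0/25 = 0.6
(0.6)^1.605 = exp(1.605 * ln(0.6)) = exp(1.605 * (-0.510826)) = exp(-0.819876) = 0.440486
SDI = 374 * 0.440486 = 164.742 ≈ 165

165


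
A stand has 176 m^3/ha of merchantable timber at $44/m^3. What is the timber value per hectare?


Value = 176 * 44 = $7744/ha

$7744/ha


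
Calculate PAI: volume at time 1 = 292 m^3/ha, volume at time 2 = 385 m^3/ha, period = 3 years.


PAI = (V2 - V1) / period = (385 - 292) / 3 = 93 / 3 = 31.00 m^3/ha/yr

31.00 m^3/ha/yr


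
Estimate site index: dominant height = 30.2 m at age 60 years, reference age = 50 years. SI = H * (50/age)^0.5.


50/60 = 0.833333
(0.833333)^0.5 = 0.912871
SI = 30.2 * 0.912871 = 27.5687 ≈ 27.6 m

27.6 m


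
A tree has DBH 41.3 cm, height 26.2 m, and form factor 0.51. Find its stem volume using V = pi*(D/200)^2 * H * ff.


(D/200)^2 = (41.3/200)^2 = 0.2065^2 = 0.04264225
BA = 3.141593 * 0.04264225 = 0.133965 m^2
V = 0.133965 * 26.2 * 0.51 = 1.79004 ≈ 1.790 m^3

1.790 m^3


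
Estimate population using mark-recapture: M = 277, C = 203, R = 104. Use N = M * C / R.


N = M * C / R = 277 * 203 / 104 = 56231 / 104 = 540.68 ≈ 541

541 individuals


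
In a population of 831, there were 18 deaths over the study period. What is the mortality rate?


Mortality rate = 18 / 831 = 0.021661 ≈ 0.0217

0.0217


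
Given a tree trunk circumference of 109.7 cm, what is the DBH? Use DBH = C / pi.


DBH = C / pi = 109.7 / 3.141593 = 34.9186 ≈ 34.92 cm

34.92 cm


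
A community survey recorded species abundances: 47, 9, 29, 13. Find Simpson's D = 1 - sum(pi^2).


Total N = 47 + 9 + 29 + 13 = 98
Per-species terms:
  p = 47/98 = 0.479592; p^2 = 0.479592^2 = 0.230008
  p = 9/98 = 0.091837; p^2 = 0.091837^2 = 0.008434
  p = 29/98 = 0.295918; p^2 = 0.295918^2 = 0.087567
  p = 13/98 = 0.132653; p^2 = 0.132653^2 = 0.017597
sum(p^2) = 0.230008 + 0.008434 + 0.087567 + 0.017597 = 0.343606
D = 1 - 0.343606 = 0.656394 ≈ 0.6564

0.6564


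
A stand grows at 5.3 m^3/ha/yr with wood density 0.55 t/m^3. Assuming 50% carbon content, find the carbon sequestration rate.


C = 5.3 * 0.55 * 0.5 = 1.4575 ≈ 1.46 t C/ha/yr

1.46 t C/ha/yr


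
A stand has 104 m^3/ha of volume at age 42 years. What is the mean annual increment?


MAI = 104 / 42 = 2.4762 ≈ 2.48 m^3/ha/yr

2.48 m^3/ha/yr


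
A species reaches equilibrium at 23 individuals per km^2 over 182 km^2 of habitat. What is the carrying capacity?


K = 23 * 182 = 4186 individuals

4186 individuals


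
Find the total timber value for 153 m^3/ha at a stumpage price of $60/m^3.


Value = 153 * 60 = $9180/ha

$9180/ha


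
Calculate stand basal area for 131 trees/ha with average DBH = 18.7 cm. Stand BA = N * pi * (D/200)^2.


(D/200)^2 = (18.7/200)^2 = 0.0935^2 = 0.00874225
Individual BA = 3.141593 * 0.00874225 = 0.0274646 m^2
Stand BA = 131 * 0.0274646 = 3.59786 ≈ 3.60 m^2/ha

3.60 m^2/ha


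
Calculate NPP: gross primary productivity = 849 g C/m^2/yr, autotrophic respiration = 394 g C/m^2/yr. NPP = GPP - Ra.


NPP = GPP - Ra = 849 - 394 = 455 g C/m^2/yr

455 g C/m^2/yr


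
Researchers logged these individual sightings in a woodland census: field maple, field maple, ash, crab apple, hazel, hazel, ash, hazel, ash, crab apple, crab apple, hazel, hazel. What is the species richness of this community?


Total individuals logged = 13
Distinct species (count of individuals): field maple (2), ash (3), crab apple (3), hazel (5)
Species richness = number of distinct species = 4

4


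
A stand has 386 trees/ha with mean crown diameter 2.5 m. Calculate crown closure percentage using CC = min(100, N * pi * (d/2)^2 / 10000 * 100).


(d/2)^2 = (2.5/2)^2 = 1.25^2 = 1.5625
Crown area = 3.141593 * 1.5625 = 4.90874 m^2
N * area / 10000 * 100 = 386 * 4.90874 / 10000 * 100 = 18.9477
CC = min(100, 18.9477) = 18.9477 ≈ 18.9%

18.9%


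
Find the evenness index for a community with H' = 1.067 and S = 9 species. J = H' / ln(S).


ln(9) = 2.19722
J = H' / ln(S) = 1.067 / 2.19722 = 0.485614 ≈ 0.4856

0.4856


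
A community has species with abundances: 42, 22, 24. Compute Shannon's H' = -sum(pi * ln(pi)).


Total N = 42 + 22 + 24 = 88
Per-species terms:
  p = 42/88 = 0.477273; ln(p) = -0.739667; p*ln(p) = 0.477273 * (-0.739667) = -0.353023
  p = 22/88 = 0.250000; ln(p) = -1.386294; p*ln(p) = 0.250000 * (-1.386294) = -0.346574
  p = 24/88 = 0.272727; ln(p) = -1.299284; p*ln(p) = 0.272727 * (-1.299284) = -0.354350
sum(p*ln(p)) = (-0.353023) + (-0.346574) + (-0.354350) = -1.053947
H' = -(-1.053947) = 1.053947 ≈ 1.0539

1.0539


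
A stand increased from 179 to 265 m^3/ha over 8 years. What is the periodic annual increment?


PAI = (V2 - V1) / period = (265 - 179) / 8 = 86 / 8 = 10.75 m^3/ha/yr

10.75 m^3/ha/yr


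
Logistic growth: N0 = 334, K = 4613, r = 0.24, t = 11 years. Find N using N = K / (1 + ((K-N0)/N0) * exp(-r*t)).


(K - N0)/N0 = (4613 - 334)/334 = 4279/334 = 12.8114
r*t = 0.24 * 11 = 2.64; exp(-2.64) = 0.0713613
12.8114 * 0.0713613 = 0.914238
1 + 0.914238 = 1.91424
N = 4613 / 1.91424 = 2409.83 ≈ 2410

2410


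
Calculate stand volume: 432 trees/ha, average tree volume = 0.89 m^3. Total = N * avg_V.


V_stand = 432 * 0.89 = 384.48 ≈ 384.5 m^3/ha

384.5 m^3/ha


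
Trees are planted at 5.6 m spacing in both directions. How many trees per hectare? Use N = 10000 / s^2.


N = 10000 / 5.6^2 = 10000 / 31.36 = 318.878 ≈ 319 trees/ha

319 trees/ha


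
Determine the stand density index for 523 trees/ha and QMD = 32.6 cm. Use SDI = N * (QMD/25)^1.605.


QMD/25 = 32.6/25 = 1.304
(1.304)^1.605 = exp(1.605 * ln(1.304)) = exp(1.605 * 0.265436) = exp(0.426025) = 1.53116
SDI = 523 * 1.53116 = 800.797 ≈ 801

801


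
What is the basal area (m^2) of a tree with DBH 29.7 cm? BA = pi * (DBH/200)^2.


D/200 = 29.7/200 = 0.1485 m
(D/200)^2 = 0.1485^2 = 0.02205225
BA = 3.141593 * 0.02205225 = 0.0692792 ≈ 0.0693 m^2

0.0693 m^2


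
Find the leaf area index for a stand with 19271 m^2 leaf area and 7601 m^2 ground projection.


LAI = 19271 / 7601 = 2.5353 ≈ 2.54

2.54


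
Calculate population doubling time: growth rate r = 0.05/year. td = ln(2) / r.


td = ln(2) / 0.05 = 0.693147 / 0.05 = 13.8629 ≈ 13.9 years

13.9 years


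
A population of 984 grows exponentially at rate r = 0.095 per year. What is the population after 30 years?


r*t = 0.095 * 30 = 2.85
exp(2.85) = 17.2878
N = 984 * 17.2878 = 17011.2 ≈ 17011

17011


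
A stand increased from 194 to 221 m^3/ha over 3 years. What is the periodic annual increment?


PAI = (V2 - V1) / period = (221 - 194) / 3 = 27 / 3 = 9.00 m^3/ha/yr

9.00 m^3/ha/yr


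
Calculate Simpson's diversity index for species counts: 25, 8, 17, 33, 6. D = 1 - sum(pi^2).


Total N = 25 + 8 + 17 + 33 + 6 = 89
Per-species terms:
  p = 25/89 = 0.280899; p^2 = 0.280899^2 = 0.078904
  p = 8/89 = 0.089888; p^2 = 0.089888^2 = 0.008080
  p = 17/89 = 0.191011; p^2 = 0.191011^2 = 0.036485
  p = 33/89 = 0.370787; p^2 = 0.370787^2 = 0.137483
  p = 6/89 = 0.067416; p^2 = 0.067416^2 = 0.004545
sum(p^2) = 0.078904 + 0.008080 + 0.036485 + 0.137483 + 0.004545 = 0.265497
D = 1 - 0.265497 = 0.734503 ≈ 0.7345

0.7345


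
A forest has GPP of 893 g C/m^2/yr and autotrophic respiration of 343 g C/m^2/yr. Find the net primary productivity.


NPP = GPP - Ra = 893 - 343 = 550 g C/m^2/yr

550 g C/m^2/yr


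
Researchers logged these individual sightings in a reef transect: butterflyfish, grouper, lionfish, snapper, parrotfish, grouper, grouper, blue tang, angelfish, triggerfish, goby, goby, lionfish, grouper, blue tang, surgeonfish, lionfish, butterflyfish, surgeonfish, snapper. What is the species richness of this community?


Total individuals logged = 20
Distinct species (count of individuals): butterflyfish (2), grouper (4), lionfish (3), snapper (2), parrotfish (1), blue tang (2), angelfish (1), triggerfish (1), goby (2), surgeonfish (2)
Species richness = number of distinct species = 10

10


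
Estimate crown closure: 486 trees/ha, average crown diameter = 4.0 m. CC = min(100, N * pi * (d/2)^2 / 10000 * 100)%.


(d/2)^2 = (4.0/2)^2 = 2^2 = 4
Crown area = 3.141593 * 4 = 12.5664 m^2
N * area / 10000 * 100 = 486 * 12.5664 / 10000 * 100 = 61.0727
CC = min(100, 61.0727) = 61.0727 ≈ 61.1%

61.1%


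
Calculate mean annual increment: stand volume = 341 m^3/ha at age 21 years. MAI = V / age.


MAI = 341 / 21 = 16.2381 ≈ 16.24 m^3/ha/yr

16.24 m^3/ha/yr


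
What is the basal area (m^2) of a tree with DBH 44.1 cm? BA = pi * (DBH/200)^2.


D/200 = 44.1/200 = 0.2205 m
(D/200)^2 = 0.2205^2 = 0.04862025
BA = 3.141593 * 0.04862025 = 0.152745 ≈ 0.1527 m^2

0.1527 m^2


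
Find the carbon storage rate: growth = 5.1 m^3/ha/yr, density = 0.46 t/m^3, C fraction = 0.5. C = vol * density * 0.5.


C = 5.1 * 0.46 * 0.5 = 1.173 ≈ 1.17 t C/ha/yr

1.17 t C/ha/yr


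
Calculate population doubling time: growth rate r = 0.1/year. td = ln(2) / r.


td = ln(2) / 0.1 = 0.693147 / 0.1 = 6.93147 ≈ 6.9 years

6.9 years


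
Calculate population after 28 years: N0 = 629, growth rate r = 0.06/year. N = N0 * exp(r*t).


r*t = 0.06 * 28 = 1.68
exp(1.68) = 5.36556
N = 629 * 5.36556 = 3374.94 ≈ 3375

3375


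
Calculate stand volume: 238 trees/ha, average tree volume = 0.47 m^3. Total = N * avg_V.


V_stand = 238 * 0.47 = 111.86 ≈ 111.9 m^3/ha

111.9 m^3/ha


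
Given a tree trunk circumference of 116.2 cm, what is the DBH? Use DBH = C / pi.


DBH = C / pi = 116.2 / 3.141593 = 36.9876 ≈ 36.99 cm

36.99 cm


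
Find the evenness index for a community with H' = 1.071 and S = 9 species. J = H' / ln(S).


ln(9) = 2.19722
J = H' / ln(S) = 1.071 / 2.19722 = 0.487434 ≈ 0.4874

0.4874


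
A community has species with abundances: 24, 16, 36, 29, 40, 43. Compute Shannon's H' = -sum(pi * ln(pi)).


Total N = 24 + 16 + 36 + 29 + 40 + 43 = 188
Per-species terms:
  p = 24/188 = 0.127660; ln(p) = -2.058385; p*ln(p) = 0.127660 * (-2.058385) = -0.262773
  p = 16/188 = 0.085106; ln(p) = -2.463858; p*ln(p) = 0.085106 * (-2.463858) = -0.209689
  p = 36/188 = 0.191489; ln(p) = -1.652925; p*ln(p) = 0.191489 * (-1.652925) = -0.316517
  p = 29/188 = 0.154255; ln(p) = -1.869148; p*ln(p) = 0.154255 * (-1.869148) = -0.288325
  p = 40/188 = 0.212766; ln(p) = -1.547562; p*ln(p) = 0.212766 * (-1.547562) = -0.329269
  p = 43/188 = 0.228723; ln(p) = -1.475244; p*ln(p) = 0.228723 * (-1.475244) = -0.337422
sum(p*ln(p)) = (-0.262773) + (-0.209689) + (-0.316517) + (-0.288325) + (-0.329269) + (-0.337422) = -1.743995
H' = -(-1.743995) = 1.743995 ≈ 1.7440

1.7440


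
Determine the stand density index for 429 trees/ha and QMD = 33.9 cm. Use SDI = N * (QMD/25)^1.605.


QMD/25 = 33.9/25 = 1.356
(1.356)^1.605 = exp(1.605 * ln(1.356)) = exp(1.605 * 0.304539) = exp(0.488785) = 1.63033
SDI = 429 * 1.63033 = 699.412 ≈ 699

699


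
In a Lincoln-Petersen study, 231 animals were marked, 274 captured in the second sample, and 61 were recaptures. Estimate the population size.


N = M * C / R = 231 * 274 / 61 = 63294 / 61 = 1037.61 ≈ 1038

1038 individuals


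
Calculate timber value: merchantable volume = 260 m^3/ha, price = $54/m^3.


Value = 260 * 54 = $14040/ha

$14040/ha


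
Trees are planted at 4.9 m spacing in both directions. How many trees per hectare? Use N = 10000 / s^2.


N = 10000 / 4.9^2 = 10000 / 24.01 = 416.493 ≈ 416 trees/ha

416 trees/ha


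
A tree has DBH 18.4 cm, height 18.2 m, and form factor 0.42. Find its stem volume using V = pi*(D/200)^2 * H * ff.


(D/200)^2 = (18.4/200)^2 = 0.092^2 = 0.008464
BA = 3.141593 * 0.008464 = 0.0265904 m^2
V = 0.0265904 * 18.2 * 0.42 = 0.203257 ≈ 0.203 m^3

0.203 m^3


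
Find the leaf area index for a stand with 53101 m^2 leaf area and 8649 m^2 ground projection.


LAI = 53101 / 8649 = 6.1396 ≈ 6.14

6.14


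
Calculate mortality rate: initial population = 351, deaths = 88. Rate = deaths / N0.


Mortality rate = 88 / 351 = 0.250712 ≈ 0.2507

0.2507


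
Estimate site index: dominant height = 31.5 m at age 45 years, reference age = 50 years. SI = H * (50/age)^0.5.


50/45 = 1.11111
(1.11111)^0.5 = 1.05409
SI = 31.5 * 1.05409 = 33.2038 ≈ 33.2 m

33.2 m


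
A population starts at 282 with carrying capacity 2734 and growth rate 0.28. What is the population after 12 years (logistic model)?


(K - N0)/N0 = (2734 - 282)/282 = 2452/282 = 8.69504
r*t = 0.28 * 12 = 3.36; exp(-3.36) = 0.0347353
8.69504 * 0.0347353 = 0.302025
1 + 0.302025 = 1.30203
N = 2734 / 1.30203 = 2099.80 ≈ 2100

2100


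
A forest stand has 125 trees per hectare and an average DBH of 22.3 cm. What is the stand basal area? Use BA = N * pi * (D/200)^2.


(D/200)^2 = (22.3/200)^2 = 0.1115^2 = 0.01243225
Individual BA = 3.141593 * 0.01243225 = 0.0390571 m^2
Stand BA = 125 * 0.0390571 = 4.88214 ≈ 4.88 m^2/ha

4.88 m^2/ha


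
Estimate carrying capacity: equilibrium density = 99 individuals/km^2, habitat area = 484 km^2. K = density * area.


K = 99 * 484 = 47916 individuals

47916 individuals


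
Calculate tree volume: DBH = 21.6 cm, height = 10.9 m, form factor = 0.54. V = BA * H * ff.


(D/200)^2 = (21.6/200)^2 = 0.108^2 = 0.011664
BA = 3.141593 * 0.011664 = 0.0366435 m^2
V = 0.0366435 * 10.9 * 0.54 = 0.215684 ≈ 0.216 m^3

0.216 m^3


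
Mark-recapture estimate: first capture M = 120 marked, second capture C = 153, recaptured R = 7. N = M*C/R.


N = M * C / R = 120 * 153 / 7 = 18360 / 7 = 2622.86 ≈ 2623

2623 individuals


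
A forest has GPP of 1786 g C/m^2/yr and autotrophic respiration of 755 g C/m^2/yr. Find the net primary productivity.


NPP = GPP - Ra = 1786 - 755 = 1031 g C/m^2/yr

1031 g C/m^2/yr


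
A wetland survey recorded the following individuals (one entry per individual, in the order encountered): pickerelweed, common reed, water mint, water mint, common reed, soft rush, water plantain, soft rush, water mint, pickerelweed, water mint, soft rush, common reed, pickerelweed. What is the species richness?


Total individuals logged = 14
Distinct species (count of individuals): pickerelweed (3), common reed (3), water mint (4), soft rush (3), water plantain (1)
Species richness = number of distinct species = 5

5


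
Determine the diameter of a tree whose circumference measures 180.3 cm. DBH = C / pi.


DBH = C / pi = 180.3 / 3.141593 = 57.3913 ≈ 57.39 cm

57.39 cm


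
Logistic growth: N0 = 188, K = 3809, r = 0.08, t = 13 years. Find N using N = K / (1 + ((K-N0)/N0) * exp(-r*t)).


(K - N0)/N0 = (3809 - 188)/188 = 3621/188 = 19.2606
r*t = 0.08 * 13 = 1.04; exp(-1.04) = 0.353455
19.2606 * 0.353455 = 6.80776
1 + 6.80776 = 7.80776
N = 3809 / 7.80776 = 487.848 ≈ 488

488
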